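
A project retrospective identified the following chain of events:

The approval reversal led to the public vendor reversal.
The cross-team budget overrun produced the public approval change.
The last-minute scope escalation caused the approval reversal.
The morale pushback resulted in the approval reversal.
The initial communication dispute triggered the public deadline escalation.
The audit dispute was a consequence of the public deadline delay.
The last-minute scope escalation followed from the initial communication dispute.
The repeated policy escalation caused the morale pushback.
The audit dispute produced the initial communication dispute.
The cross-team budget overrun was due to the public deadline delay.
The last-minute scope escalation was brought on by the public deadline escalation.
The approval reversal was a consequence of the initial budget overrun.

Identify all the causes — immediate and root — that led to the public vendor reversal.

the approval reversal, the audit dispute, the initial budget overrun, the initial communication dispute, the last-minute scope escalation, the morale pushback, the public deadline delay, the public deadline escalation, the repeated policy escalation

Immediate cause of the public vendor reversal: the approval reversal.
Further upstream: the public deadline delay, the repeated policy escalation, the audit dispute, the initial communication dispute, the public deadline escalation, the initial budget overrun, the last-minute scope escalation, the morale pushback.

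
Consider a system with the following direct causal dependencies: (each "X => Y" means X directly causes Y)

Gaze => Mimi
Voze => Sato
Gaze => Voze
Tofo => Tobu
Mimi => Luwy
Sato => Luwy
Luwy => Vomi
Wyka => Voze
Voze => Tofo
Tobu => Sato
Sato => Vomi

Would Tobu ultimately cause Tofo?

Tobu leads to Sato, Luwy, Vomi; Tofo is not among them.

No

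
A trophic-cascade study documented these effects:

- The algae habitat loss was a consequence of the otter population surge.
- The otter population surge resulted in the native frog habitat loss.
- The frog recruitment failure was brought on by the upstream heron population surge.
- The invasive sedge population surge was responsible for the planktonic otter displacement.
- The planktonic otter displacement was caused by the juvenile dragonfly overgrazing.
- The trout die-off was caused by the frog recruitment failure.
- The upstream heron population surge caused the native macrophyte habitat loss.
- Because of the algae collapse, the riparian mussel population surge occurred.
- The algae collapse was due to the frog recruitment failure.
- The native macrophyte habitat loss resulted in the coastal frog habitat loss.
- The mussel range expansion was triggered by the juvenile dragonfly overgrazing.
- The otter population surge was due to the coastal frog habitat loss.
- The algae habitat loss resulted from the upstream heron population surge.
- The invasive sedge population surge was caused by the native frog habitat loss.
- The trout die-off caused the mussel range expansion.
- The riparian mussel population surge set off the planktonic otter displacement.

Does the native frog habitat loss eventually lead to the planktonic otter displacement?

Yes

There is a causal chain: the native frog habitat loss → the invasive sedge population surge → the planktonic otter displacement.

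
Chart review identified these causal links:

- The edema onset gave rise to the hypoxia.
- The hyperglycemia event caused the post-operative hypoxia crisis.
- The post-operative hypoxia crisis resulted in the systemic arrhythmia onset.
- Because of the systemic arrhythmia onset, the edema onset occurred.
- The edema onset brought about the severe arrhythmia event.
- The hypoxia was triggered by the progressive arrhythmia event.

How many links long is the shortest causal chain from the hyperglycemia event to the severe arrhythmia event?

Shortest chain: the hyperglycemia event → the post-operative hypoxia crisis → the systemic arrhythmia onset → the edema onset → the severe arrhythmia event.

4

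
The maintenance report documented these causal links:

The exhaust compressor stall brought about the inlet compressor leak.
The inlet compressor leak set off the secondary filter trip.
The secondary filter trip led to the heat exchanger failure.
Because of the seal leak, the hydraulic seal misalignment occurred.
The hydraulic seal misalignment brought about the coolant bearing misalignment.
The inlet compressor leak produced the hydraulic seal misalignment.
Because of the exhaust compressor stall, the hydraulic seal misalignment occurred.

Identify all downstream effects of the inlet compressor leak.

Direct effects: the secondary filter trip, the hydraulic seal misalignment.
2 steps out: the heat exchanger failure, the coolant bearing misalignment.
Not reachable from it: the exhaust compressor stall, the seal leak.

the coolant bearing misalignment, the heat exchanger failure, the hydraulic seal misalignment, the secondary filter trip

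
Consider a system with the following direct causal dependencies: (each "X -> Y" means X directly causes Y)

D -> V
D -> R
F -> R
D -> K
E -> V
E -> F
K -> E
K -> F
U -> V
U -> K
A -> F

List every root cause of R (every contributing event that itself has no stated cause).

Tracing upstream from R: R ← F ← K ← U.
A separate upstream branch: R ← D.
A separate upstream branch: R ← F ← A.
Each of those chain origins has no stated cause.

A, D, U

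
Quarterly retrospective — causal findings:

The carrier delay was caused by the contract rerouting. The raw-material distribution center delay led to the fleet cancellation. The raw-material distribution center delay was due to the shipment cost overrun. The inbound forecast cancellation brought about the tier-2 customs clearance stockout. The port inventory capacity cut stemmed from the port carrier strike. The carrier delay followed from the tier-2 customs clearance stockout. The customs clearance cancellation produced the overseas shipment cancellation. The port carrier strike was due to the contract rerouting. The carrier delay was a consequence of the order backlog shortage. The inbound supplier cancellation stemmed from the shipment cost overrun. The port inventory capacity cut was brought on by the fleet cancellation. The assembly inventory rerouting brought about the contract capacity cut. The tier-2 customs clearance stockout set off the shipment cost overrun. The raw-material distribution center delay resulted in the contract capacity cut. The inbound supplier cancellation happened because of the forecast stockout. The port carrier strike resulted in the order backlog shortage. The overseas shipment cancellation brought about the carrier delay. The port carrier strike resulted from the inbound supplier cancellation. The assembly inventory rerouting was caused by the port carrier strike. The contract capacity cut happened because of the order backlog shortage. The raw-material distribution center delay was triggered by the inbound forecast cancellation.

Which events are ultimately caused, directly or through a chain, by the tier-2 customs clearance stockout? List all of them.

the assembly inventory rerouting, the carrier delay, the contract capacity cut, the fleet cancellation, the inbound supplier cancellation, the order backlog shortage, the port carrier strike, the port inventory capacity cut, the raw-material distribution center delay, the shipment cost overrun

Direct effects: the shipment cost overrun, the carrier delay.
2 steps out: the inbound supplier cancellation, the raw-material distribution center delay.
3 steps out: the port carrier strike, the fleet cancellation, the contract capacity cut.
4 steps out: the assembly inventory rerouting, the order backlog shortage, the port inventory capacity cut.
Not reachable from it: the contract rerouting, the inbound forecast cancellation, the customs clearance cancellation, the forecast stockout, the overseas shipment cancellation.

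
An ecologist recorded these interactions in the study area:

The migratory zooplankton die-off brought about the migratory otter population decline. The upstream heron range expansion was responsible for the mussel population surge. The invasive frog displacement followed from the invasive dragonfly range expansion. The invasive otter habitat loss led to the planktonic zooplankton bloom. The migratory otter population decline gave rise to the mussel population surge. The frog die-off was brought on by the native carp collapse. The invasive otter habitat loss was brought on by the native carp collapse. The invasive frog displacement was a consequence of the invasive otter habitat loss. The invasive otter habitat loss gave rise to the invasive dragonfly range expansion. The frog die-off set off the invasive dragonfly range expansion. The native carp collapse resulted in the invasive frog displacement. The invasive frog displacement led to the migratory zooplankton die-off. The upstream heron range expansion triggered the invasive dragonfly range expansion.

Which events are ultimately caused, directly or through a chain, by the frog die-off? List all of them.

Direct effects: the invasive dragonfly range expansion.
2 steps out: the invasive frog displacement.
3 steps out: the migratory zooplankton die-off.
4 steps out: the migratory otter population decline.
5 steps out: the mussel population surge.
Not reachable from it: the native carp collapse, the invasive otter habitat loss, the planktonic zooplankton bloom, the upstream heron range expansion.

the invasive dragonfly range expansion, the invasive frog displacement, the migratory otter population decline, the migratory zooplankton die-off, the mussel population surge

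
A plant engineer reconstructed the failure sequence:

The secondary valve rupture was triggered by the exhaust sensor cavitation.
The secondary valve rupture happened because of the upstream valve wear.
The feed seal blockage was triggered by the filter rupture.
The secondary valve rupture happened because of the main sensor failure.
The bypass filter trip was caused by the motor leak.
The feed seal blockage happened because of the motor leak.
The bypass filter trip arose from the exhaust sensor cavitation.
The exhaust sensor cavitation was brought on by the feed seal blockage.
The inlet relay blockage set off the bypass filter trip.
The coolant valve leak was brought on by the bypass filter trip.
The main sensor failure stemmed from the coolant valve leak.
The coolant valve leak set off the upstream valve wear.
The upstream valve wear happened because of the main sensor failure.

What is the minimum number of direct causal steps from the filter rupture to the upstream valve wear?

Shortest chain: the filter rupture → the feed seal blockage → the exhaust sensor cavitation → the bypass filter trip → the coolant valve leak → the upstream valve wear.

5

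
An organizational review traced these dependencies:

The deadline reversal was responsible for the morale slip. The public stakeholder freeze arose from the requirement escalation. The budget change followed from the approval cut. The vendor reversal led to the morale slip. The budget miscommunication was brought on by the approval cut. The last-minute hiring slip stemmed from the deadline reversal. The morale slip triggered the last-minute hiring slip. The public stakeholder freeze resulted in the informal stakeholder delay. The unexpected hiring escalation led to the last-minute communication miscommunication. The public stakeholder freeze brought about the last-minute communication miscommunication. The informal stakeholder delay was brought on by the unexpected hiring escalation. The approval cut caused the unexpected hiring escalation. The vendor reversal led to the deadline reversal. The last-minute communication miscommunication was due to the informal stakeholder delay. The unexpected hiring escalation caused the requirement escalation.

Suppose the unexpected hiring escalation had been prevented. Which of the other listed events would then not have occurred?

Downstream of the unexpected hiring escalation: the requirement escalation, the public stakeholder freeze, the informal stakeholder delay, the last-minute communication miscommunication.

the informal stakeholder delay, the last-minute communication miscommunication, the public stakeholder freeze, the requirement escalation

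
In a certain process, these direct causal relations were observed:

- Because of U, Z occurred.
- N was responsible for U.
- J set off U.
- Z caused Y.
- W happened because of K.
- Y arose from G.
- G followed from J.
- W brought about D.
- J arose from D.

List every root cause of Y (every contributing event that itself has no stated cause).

K, N

Tracing upstream from Y: Y ← G ← J ← D ← W ← K.
A separate upstream branch: Y ← Z ← U ← N.
Each of those chain origins has no stated cause.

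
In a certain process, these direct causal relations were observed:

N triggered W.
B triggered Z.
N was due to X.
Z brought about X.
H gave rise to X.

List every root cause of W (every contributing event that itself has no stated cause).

Tracing upstream from W: W ← N ← X ← H.
A separate upstream branch: W ← N ← X ← Z ← B.
Each of those chain origins has no stated cause.

B, H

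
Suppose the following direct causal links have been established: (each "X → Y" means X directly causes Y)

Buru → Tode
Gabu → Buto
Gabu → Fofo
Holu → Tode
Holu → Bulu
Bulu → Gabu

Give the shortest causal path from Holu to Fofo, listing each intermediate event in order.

Holu → Bulu
Bulu → Gabu
Gabu → Fofo
Length: 3 steps.

Holu → Bulu → Gabu → Fofo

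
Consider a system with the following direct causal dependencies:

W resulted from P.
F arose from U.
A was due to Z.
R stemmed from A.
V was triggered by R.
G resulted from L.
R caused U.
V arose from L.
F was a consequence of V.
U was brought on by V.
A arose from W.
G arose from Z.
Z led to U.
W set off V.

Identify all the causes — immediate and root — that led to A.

Immediate causes of A: W, Z.
Further upstream: P.

P, W, Z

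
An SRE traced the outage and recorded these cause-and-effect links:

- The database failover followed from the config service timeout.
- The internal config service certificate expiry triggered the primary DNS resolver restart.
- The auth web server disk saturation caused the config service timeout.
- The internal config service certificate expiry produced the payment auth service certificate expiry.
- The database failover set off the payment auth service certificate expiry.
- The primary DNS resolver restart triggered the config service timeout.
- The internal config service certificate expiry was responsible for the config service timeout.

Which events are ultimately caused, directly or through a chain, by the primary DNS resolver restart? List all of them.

Direct effects: the config service timeout.
2 steps out: the database failover.
3 steps out: the payment auth service certificate expiry.
Not reachable from it: the internal config service certificate expiry, the auth web server disk saturation.

the config service timeout, the database failover, the payment auth service certificate expiry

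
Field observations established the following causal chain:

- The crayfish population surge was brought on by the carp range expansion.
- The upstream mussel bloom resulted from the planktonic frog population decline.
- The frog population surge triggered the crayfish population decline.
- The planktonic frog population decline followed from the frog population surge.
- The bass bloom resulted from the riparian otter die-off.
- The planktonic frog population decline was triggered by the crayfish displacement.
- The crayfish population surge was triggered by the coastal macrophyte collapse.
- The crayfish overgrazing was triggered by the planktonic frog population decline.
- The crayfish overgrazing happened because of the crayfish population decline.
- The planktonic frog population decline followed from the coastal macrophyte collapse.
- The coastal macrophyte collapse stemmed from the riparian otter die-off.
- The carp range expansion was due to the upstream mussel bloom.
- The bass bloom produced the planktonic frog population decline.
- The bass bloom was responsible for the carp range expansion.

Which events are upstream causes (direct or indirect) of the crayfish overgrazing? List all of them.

the bass bloom, the coastal macrophyte collapse, the crayfish displacement, the crayfish population decline, the frog population surge, the planktonic frog population decline, the riparian otter die-off

Immediate causes of the crayfish overgrazing: the crayfish population decline, the planktonic frog population decline.
Further upstream: the riparian otter die-off, the crayfish displacement, the frog population surge, the bass bloom, the coastal macrophyte collapse.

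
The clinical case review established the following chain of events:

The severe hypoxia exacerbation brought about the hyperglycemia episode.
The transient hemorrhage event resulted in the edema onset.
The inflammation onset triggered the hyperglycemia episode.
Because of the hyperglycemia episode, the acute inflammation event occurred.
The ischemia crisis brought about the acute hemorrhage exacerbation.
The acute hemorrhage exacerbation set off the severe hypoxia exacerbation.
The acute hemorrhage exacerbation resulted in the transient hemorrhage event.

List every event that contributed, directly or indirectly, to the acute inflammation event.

the acute hemorrhage exacerbation, the hyperglycemia episode, the inflammation onset, the ischemia crisis, the severe hypoxia exacerbation

Immediate cause of the acute inflammation event: the hyperglycemia episode.
Further upstream: the ischemia crisis, the acute hemorrhage exacerbation, the inflammation onset, the severe hypoxia exacerbation.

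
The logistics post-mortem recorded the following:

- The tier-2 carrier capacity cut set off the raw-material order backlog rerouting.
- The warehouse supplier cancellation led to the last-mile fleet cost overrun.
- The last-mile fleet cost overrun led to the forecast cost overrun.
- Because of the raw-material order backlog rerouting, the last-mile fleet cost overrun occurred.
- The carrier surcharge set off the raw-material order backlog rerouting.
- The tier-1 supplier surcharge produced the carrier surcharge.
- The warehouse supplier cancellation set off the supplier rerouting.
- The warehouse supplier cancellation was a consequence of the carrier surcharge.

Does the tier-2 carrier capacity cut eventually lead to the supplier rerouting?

The tier-2 carrier capacity cut leads to the raw-material order backlog rerouting, the last-mile fleet cost overrun, the forecast cost overrun; the supplier rerouting is not among them.

No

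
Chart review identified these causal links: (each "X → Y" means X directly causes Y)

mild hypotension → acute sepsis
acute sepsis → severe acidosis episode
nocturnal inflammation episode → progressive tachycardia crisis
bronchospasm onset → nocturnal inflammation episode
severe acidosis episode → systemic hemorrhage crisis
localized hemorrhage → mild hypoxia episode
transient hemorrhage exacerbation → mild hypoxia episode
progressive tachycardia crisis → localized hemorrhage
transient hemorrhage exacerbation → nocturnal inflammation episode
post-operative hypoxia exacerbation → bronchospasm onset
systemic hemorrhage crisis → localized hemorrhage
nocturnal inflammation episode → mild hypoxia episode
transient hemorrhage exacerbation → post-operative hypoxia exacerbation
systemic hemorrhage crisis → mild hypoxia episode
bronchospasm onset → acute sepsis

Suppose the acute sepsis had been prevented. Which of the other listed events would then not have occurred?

the severe acidosis episode, the systemic hemorrhage crisis

Downstream of the acute sepsis: the severe acidosis episode, the systemic hemorrhage crisis, the localized hemorrhage, the mild hypoxia episode.
Of those, still caused via another path: the localized hemorrhage, the mild hypoxia episode.
The remainder have no surviving cause.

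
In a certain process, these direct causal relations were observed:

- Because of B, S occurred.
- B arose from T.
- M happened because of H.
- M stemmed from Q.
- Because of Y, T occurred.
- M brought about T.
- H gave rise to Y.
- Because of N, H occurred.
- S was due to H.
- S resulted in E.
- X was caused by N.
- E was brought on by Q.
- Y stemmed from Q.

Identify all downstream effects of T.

Direct effects: B.
2 steps out: S.
3 steps out: E.
Not reachable from it: N, H, X, Q, M, Y.

B, E, S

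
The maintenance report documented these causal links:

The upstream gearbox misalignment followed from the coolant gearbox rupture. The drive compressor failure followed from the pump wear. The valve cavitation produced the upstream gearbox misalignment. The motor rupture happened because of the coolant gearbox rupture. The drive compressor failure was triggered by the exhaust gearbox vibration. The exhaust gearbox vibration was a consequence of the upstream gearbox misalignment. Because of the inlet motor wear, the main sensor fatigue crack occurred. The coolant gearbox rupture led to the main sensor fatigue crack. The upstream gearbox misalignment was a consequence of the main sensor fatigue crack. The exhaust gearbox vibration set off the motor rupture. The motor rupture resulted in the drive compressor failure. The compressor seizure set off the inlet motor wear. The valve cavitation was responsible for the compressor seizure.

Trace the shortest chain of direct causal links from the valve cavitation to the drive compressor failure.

the valve cavitation → the upstream gearbox misalignment → the exhaust gearbox vibration → the drive compressor failure

the valve cavitation → the upstream gearbox misalignment
the upstream gearbox misalignment → the exhaust gearbox vibration
the exhaust gearbox vibration → the drive compressor failure
Length: 3 steps.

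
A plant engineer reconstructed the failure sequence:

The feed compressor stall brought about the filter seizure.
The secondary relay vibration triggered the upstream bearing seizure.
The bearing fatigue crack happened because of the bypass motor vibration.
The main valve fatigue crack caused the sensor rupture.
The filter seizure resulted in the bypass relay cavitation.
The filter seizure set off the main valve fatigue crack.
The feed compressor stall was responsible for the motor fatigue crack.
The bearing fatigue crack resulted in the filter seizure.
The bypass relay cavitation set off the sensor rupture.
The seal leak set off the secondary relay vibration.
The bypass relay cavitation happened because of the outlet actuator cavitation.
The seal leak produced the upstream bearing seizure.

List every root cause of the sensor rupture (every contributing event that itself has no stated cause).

the bypass motor vibration, the feed compressor stall, the outlet actuator cavitation

Tracing upstream from the sensor rupture: the sensor rupture ← the bypass relay cavitation ← the filter seizure ← the feed compressor stall.
A separate upstream branch: the sensor rupture ← the bypass relay cavitation ← the filter seizure ← the bearing fatigue crack ← the bypass motor vibration.
A separate upstream branch: the sensor rupture ← the bypass relay cavitation ← the outlet actuator cavitation.
Each of those chain origins has no stated cause.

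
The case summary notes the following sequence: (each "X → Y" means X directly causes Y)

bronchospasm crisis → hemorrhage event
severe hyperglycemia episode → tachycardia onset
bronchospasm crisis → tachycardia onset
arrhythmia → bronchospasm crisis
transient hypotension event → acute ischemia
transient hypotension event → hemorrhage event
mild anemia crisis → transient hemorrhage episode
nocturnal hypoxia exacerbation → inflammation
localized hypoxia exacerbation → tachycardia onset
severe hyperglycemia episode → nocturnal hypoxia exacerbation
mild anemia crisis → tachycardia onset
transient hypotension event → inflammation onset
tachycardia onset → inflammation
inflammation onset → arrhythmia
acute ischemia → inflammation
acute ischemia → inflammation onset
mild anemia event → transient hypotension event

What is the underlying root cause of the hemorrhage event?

the mild anemia event

Tracing upstream from the hemorrhage event: the hemorrhage event ← the transient hypotension event ← the mild anemia event.
The mild anemia event has no stated cause, so it is the root.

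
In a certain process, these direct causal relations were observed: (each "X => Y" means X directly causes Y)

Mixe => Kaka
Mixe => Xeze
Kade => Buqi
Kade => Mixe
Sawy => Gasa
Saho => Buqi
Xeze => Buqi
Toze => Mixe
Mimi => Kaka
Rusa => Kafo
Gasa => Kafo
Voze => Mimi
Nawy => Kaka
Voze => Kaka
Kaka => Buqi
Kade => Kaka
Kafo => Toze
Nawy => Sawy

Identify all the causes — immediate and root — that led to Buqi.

Gasa, Kade, Kafo, Kaka, Mimi, Mixe, Nawy, Rusa, Saho, Sawy, Toze, Voze, Xeze

Immediate causes of Buqi: Kade, Saho, Xeze, Kaka.
Further upstream: Rusa, Voze, Nawy, Mimi, Sawy, Gasa, Kafo, Toze, Mixe.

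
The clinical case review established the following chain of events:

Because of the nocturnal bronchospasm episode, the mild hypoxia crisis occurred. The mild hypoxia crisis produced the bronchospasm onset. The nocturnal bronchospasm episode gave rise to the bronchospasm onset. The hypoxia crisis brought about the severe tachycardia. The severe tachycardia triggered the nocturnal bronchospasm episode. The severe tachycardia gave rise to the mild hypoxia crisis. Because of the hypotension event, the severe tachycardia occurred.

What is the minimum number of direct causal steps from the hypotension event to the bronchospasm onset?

Shortest chain: the hypotension event → the severe tachycardia → the nocturnal bronchospasm episode → the bronchospasm onset.

3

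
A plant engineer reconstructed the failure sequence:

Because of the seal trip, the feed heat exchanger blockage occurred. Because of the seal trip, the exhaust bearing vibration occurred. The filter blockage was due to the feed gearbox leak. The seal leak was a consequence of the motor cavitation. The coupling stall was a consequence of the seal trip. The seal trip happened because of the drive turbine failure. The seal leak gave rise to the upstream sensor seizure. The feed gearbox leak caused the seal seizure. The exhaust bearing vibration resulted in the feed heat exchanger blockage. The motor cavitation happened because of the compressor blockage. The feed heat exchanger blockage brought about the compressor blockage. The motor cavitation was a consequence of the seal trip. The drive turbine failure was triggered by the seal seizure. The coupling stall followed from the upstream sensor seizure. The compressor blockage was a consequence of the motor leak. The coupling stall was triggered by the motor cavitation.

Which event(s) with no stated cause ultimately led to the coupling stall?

the feed gearbox leak, the motor leak

Tracing upstream from the coupling stall: the coupling stall ← the seal trip ← the drive turbine failure ← the seal seizure ← the feed gearbox leak.
A separate upstream branch: the coupling stall ← the motor cavitation ← the compressor blockage ← the motor leak.
Each of those chain origins has no stated cause.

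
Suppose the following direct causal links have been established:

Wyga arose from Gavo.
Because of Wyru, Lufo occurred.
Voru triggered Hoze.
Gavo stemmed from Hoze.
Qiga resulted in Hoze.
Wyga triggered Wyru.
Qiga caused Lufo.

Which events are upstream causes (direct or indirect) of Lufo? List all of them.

Gavo, Hoze, Qiga, Voru, Wyga, Wyru

Immediate causes of Lufo: Qiga, Wyru.
Further upstream: Voru, Hoze, Gavo, Wyga.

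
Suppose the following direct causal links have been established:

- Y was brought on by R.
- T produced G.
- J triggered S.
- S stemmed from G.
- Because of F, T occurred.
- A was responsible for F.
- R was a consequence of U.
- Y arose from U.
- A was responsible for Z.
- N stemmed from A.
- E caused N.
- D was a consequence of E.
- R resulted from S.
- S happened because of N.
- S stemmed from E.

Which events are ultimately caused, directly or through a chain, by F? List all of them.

G, R, S, T, Y

Direct effects: T.
2 steps out: G.
3 steps out: S.
4 steps out: R.
5 steps out: Y.
Not reachable from it: A, Z, E, D, J, N, U.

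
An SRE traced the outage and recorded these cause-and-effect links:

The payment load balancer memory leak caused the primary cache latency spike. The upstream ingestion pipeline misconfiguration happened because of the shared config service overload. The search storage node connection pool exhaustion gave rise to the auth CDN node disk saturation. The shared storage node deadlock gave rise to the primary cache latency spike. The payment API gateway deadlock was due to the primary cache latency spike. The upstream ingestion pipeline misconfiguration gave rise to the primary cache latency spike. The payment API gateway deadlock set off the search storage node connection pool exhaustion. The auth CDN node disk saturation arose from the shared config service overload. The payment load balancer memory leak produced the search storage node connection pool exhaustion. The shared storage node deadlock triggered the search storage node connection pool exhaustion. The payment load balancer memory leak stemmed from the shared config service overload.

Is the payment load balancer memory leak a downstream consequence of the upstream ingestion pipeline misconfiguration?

The upstream ingestion pipeline misconfiguration leads to the primary cache latency spike, the payment API gateway deadlock, the search storage node connection pool exhaustion, the auth CDN node disk saturation; the payment load balancer memory leak is not among them.

No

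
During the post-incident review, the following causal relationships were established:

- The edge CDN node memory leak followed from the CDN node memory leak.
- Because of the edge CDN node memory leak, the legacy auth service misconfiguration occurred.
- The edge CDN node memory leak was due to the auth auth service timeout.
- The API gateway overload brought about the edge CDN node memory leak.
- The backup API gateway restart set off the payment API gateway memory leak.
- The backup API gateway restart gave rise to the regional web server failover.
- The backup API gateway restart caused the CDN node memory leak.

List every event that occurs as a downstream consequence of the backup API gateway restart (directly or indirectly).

Direct effects: the CDN node memory leak, the regional web server failover, the payment API gateway memory leak.
2 steps out: the edge CDN node memory leak.
3 steps out: the legacy auth service misconfiguration.
Not reachable from it: the API gateway overload, the auth auth service timeout.

the CDN node memory leak, the edge CDN node memory leak, the legacy auth service misconfiguration, the payment API gateway memory leak, the regional web server failover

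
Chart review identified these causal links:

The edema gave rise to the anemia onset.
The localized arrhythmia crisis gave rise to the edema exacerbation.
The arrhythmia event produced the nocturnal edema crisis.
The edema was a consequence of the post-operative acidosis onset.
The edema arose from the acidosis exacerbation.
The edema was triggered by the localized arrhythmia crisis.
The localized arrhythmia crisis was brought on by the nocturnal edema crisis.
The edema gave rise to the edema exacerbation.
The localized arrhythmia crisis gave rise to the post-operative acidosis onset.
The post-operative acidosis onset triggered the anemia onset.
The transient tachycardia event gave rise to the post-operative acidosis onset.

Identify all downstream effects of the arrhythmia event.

Direct effects: the nocturnal edema crisis.
2 steps out: the localized arrhythmia crisis.
3 steps out: the post-operative acidosis onset, the edema, the edema exacerbation.
4 steps out: the anemia onset.
Not reachable from it: the acidosis exacerbation, the transient tachycardia event.

the anemia onset, the edema, the edema exacerbation, the localized arrhythmia crisis, the nocturnal edema crisis, the post-operative acidosis onset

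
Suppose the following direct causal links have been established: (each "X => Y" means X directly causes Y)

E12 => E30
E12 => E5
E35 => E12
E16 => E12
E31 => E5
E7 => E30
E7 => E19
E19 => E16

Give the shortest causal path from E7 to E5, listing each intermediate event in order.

E7 → E19
E19 → E16
E16 → E12
E12 → E5
Length: 4 steps.

E7 → E19 → E16 → E12 → E5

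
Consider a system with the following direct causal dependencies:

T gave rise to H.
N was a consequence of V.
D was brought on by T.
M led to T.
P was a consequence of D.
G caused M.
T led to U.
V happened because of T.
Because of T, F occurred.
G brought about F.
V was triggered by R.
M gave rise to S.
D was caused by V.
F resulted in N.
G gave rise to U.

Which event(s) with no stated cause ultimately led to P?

Tracing upstream from P: P ← D ← T ← M ← G.
A separate upstream branch: P ← D ← V ← R.
Each of those chain origins has no stated cause.

G, R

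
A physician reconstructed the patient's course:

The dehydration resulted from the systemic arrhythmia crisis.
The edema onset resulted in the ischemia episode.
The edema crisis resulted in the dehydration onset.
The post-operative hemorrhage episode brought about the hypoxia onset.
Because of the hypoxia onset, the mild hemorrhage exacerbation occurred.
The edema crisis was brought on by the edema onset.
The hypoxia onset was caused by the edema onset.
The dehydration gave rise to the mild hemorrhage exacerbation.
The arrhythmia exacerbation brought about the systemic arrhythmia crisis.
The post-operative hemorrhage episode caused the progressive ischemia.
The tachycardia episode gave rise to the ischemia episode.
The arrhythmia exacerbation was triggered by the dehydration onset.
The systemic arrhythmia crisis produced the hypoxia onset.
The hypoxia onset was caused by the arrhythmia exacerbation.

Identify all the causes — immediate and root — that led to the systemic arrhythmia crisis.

the arrhythmia exacerbation, the dehydration onset, the edema crisis, the edema onset

Immediate cause of the systemic arrhythmia crisis: the arrhythmia exacerbation.
Further upstream: the edema onset, the edema crisis, the dehydration onset.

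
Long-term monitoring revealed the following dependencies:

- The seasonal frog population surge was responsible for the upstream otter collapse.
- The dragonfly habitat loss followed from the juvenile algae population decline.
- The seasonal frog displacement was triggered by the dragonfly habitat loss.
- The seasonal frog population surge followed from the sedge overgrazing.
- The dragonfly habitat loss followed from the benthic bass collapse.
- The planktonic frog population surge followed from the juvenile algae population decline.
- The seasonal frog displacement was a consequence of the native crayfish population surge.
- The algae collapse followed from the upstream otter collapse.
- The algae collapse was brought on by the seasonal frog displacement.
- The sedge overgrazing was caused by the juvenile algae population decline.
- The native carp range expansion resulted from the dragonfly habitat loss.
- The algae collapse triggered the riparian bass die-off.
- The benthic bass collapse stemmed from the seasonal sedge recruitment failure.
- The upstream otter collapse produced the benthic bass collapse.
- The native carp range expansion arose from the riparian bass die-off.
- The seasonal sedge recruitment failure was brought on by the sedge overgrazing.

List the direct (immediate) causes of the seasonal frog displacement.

Upstream contributors include the juvenile algae population decline, the sedge overgrazing, the seasonal sedge recruitment failure, the seasonal frog population surge, the upstream otter collapse, the benthic bass collapse, but only the dragonfly habitat loss, the native crayfish population surge feed directly into the seasonal frog displacement.

the dragonfly habitat loss, the native crayfish population surge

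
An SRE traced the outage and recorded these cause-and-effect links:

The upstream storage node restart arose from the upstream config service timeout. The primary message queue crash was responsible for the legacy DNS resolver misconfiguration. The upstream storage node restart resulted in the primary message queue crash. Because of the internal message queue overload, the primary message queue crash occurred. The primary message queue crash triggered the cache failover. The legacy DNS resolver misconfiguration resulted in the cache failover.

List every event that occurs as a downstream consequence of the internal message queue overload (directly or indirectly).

the cache failover, the legacy DNS resolver misconfiguration, the primary message queue crash

Direct effects: the primary message queue crash.
2 steps out: the legacy DNS resolver misconfiguration, the cache failover.
Not reachable from it: the upstream config service timeout, the upstream storage node restart.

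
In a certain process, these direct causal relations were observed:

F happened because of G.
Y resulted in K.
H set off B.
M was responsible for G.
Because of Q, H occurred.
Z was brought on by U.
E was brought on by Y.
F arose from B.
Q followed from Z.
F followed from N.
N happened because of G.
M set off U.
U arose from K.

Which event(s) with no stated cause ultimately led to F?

Tracing upstream from F: F ← B ← H ← Q ← Z ← U ← K ← Y.
A separate upstream branch: F ← G ← M.
Each of those chain origins has no stated cause.

M, Y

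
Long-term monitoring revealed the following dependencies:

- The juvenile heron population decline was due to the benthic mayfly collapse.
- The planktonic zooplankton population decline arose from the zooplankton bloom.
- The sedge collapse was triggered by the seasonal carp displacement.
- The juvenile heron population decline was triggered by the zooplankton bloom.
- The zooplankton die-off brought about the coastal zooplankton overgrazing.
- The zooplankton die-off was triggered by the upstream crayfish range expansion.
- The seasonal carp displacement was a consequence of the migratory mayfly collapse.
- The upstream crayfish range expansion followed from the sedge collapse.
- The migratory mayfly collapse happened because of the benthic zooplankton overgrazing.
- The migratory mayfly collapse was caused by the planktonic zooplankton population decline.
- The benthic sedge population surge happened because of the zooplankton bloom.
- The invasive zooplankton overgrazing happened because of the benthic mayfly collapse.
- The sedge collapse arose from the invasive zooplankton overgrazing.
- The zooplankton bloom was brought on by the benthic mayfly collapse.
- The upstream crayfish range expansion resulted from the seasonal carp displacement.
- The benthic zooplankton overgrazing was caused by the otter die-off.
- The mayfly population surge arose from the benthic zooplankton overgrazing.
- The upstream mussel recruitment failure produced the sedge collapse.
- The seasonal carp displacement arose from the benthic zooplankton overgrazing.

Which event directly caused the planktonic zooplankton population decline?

Upstream contributors include the benthic mayfly collapse, but only the zooplankton bloom feeds directly into the planktonic zooplankton population decline.

the zooplankton bloom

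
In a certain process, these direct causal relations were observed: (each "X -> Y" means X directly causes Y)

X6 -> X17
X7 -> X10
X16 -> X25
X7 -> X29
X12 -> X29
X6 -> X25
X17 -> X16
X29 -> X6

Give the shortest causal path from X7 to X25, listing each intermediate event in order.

X7 → X29 → X6 → X25

X7 → X29
X29 → X6
X6 → X25
Length: 3 steps.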